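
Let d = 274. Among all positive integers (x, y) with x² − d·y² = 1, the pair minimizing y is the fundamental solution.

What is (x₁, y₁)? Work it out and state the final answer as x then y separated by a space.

3959299 239190

√274 = [16; 1,1,4,4,1,1,32, …], period ℓ=7 (odd) → k=13
step 0: (16, 1)  from 16·(1,0) + (0,1)
step 1: (17, 1)  from 1·(16,1) + (1,0)
step 2: (33, 2)  from 1·(17,1) + (16,1)
step 3: (149, 9)  from 4·(33,2) + (17,1)
step 4: (629, 38)  from 4·(149,9) + (33,2)
step 5: (778, 47)  from 1·(629,38) + (149,9)
step 6: (1407, 85)  from 1·(778,47) + (629,38)
step 7: (45802, 2767)  from 32·(1407,85) + (778,47)
step 8: (47209, 2852)  from 1·(45802,2767) + (1407,85)
step 9: (93011, 5619)  from 1·(47209,2852) + (45802,2767)
…
step 11: (1770023, 106931)  from 4·(419253,25328) + (93011,5619)
step 12: (2189276, 132259)  from 1·(1770023,106931) + (419253,25328)
step 13: (3959299, 239190)  from 1·(2189276,132259) + (1770023,106931)
→ (3959299, 239190).  Check: 3959299²=15676048571401, 274·239190²=15676048571400, difference 1.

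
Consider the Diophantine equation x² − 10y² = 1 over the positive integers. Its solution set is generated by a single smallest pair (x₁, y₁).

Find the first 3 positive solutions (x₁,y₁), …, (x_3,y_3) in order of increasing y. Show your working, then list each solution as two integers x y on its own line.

19 6
721 228
27379 8658

√10 → a₀=3, period (6); ℓ=1 odd so k=1
i=0: a=3 ⇒ p=3, q=1
i=1: a=6 ⇒ p=19, q=6
→ (19, 6).  Check: 19²=361, 10·6²=360, difference 1.
(x_2, y_2) = (19·19 + 10·6·6, 19·6 + 6·19) = (721, 228)
(x_3, y_3) = (19·721 + 10·6·228, 19·228 + 6·721) = (27379, 8658)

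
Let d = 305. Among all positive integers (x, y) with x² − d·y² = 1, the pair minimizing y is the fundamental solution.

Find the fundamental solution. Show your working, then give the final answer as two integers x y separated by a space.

489 28

[17; 2,6,2,34] for √305; ℓ=4 ⇒ convergent index 3
step 0: (17, 1)  from 17·(1,0) + (0,1)
step 1: (35, 2)  from 2·(17,1) + (1,0)
step 2: (227, 13)  from 6·(35,2) + (17,1)
step 3: (489, 28)  from 2·(227,13) + (35,2)
(x₁, y₁) = (489, 28);  489² − 305·28² = 1 ✓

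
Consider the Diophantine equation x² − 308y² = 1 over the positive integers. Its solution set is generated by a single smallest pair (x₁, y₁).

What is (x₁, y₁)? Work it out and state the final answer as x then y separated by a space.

√308 → a₀=17, period (1,1,4,1,1,34); ℓ=6 even so k=5
k=0  a_k=17  p_k/q_k = 17/1
…
k=3  a_k=4  p_k/q_k = 158/9
k=4  a_k=1  p_k/q_k = 193/11
k=5  a_k=1  p_k/q_k = 351/20
(x₁, y₁) = (351, 20);  351² − 308·20² = 1 ✓

351 20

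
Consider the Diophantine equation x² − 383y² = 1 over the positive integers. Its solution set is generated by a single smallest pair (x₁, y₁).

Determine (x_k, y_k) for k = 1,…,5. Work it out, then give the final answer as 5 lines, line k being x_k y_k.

18768 959
704475647 35997024
26443197867024 1351184291905
992571874432137217 50718053544949056
37257177852241504710288 1903752856512023474111

[19; 1,1,3,19,3,1,1,38] for √383; ℓ=8 ⇒ convergent index 7
step 0: (19, 1)  from 19·(1,0) + (0,1)
…
step 2: (39, 2)  from 1·(20,1) + (19,1)
step 3: (137, 7)  from 3·(39,2) + (20,1)
…
step 5: (8063, 412)  from 3·(2642,135) + (137,7)
step 6: (10705, 547)  from 1·(8063,412) + (2642,135)
step 7: (18768, 959)  from 1·(10705,547) + (8063,412)
(x₁, y₁) = (18768, 959);  18768² − 383·959² = 1 ✓
(18768+959√383)^2 = 704475647 + 35997024√383
(18768+959√383)^3 = 26443197867024 + 1351184291905√383
(18768+959√383)^4 = 992571874432137217 + 50718053544949056√383
(18768+959√383)^5 = 37257177852241504710288 + 1903752856512023474111√383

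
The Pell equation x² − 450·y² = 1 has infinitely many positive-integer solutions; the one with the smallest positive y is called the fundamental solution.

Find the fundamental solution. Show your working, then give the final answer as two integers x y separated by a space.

[21; 4,1,2,4,2,1,4,42] for √450; ℓ=8 ⇒ convergent index 7
step 0: (21, 1)  from 21·(1,0) + (0,1)
…
step 6: (4179, 197)  from 1·(2885,136) + (1294,61)
step 7: (19601, 924)  from 4·(4179,197) + (2885,136)
→ (19601, 924).  Check: 19601²=384199201, 450·924²=384199200, difference 1.

19601 924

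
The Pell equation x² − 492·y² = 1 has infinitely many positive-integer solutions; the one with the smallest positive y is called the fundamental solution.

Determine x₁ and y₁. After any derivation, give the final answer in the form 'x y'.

29767 1342

√492 = [22; 5,1,1,10,1,1,5,44, …], period ℓ=8 (even) → k=7
a_0=22:  p_0=22·1+0=22,  q_0=22·0+1=1
a_1=5:  p_1=5·22+1=111,  q_1=5·1+0=5
a_2=1:  p_2=1·111+22=133,  q_2=1·5+1=6
a_3=1:  p_3=1·133+111=244,  q_3=1·6+5=11
a_4=10:  p_4=10·244+133=2573,  q_4=10·11+6=116
a_5=1:  p_5=1·2573+244=2817,  q_5=1·116+11=127
a_6=1:  p_6=1·2817+2573=5390,  q_6=1·127+116=243
a_7=5:  p_7=5·5390+2817=29767,  q_7=5·243+127=1342
→ (29767, 1342).  Check: 29767²=886074289, 492·1342²=886074288, difference 1.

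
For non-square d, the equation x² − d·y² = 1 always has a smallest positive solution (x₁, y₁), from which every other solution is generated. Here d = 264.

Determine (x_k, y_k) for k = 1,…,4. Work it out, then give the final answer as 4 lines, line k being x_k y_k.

[16; 4,32] for √264; ℓ=2 ⇒ convergent index 1
step 0: (16, 1)  from 16·(1,0) + (0,1)
step 1: (65, 4)  from 4·(16,1) + (1,0)
(x₁, y₁) = (65, 4);  65² − 264·4² = 1 ✓
n=2: (65,4)∘(65,4) = (65·65+264·4·4, 65·4+4·65) = (8449,520)
n=3: (8449,520)∘(65,4) = (65·8449+264·4·520, 65·520+4·8449) = (1098305,67596)
n=4: (1098305,67596)∘(65,4) = (65·1098305+264·4·67596, 65·67596+4·1098305) = (142771201,8786960)

65 4
8449 520
1098305 67596
142771201 8786960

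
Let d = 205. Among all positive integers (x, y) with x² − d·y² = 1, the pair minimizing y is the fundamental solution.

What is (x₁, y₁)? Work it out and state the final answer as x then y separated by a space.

39689 2772

√205 → a₀=14, period (3,6,1,4,1,6,3,28); ℓ=8 even so k=7
k=0  a_k=14  p_k/q_k = 14/1
k=1  a_k=3  p_k/q_k = 43/3
…
k=3  a_k=1  p_k/q_k = 315/22
k=4  a_k=4  p_k/q_k = 1532/107
k=5  a_k=1  p_k/q_k = 1847/129
k=6  a_k=6  p_k/q_k = 12614/881
k=7  a_k=3  p_k/q_k = 39689/2772
(x₁, y₁) = (39689, 2772);  39689² − 205·2772² = 1 ✓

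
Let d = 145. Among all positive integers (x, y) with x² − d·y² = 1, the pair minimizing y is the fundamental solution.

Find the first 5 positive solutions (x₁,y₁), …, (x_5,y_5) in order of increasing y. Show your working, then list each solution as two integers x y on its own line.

√145 → a₀=12, period (24); ℓ=1 odd so k=1
k=0  a_k=12  p_k/q_k = 12/1
k=1  a_k=24  p_k/q_k = 289/24
→ (289, 24).  Check: 289²=83521, 145·24²=83520, difference 1.
n=2: (289,24)∘(289,24) = (289·289+145·24·24, 289·24+24·289) = (167041,13872)
n=3: (167041,13872)∘(289,24) = (289·167041+145·24·13872, 289·13872+24·167041) = (96549409,8017992)
n=4: (96549409,8017992)∘(289,24) = (289·96549409+145·24·8017992, 289·8017992+24·96549409) = (55805391361,4634385504)
n=5: (55805391361,4634385504)∘(289,24) = (289·55805391361+145·24·4634385504, 289·4634385504+24·55805391361) = (32255419657249,2678666803320)

289 24
167041 13872
96549409 8017992
55805391361 4634385504
32255419657249 2678666803320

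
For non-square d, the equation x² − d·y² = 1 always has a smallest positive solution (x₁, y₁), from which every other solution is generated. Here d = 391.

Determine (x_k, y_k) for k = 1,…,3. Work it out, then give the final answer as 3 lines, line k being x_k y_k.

7338680 371133
107712448284799 5447252648880
1580934379957370111960 79951288138564985667

[19; 1,3,2,2,1,…,3,1,38] for √391; ℓ=16 ⇒ convergent index 15
step 0: (19, 1)  from 19·(1,0) + (0,1)
step 1: (20, 1)  from 1·(19,1) + (1,0)
step 2: (79, 4)  from 3·(20,1) + (19,1)
…
step 4: (435, 22)  from 2·(178,9) + (79,4)
step 5: (613, 31)  from 1·(435,22) + (178,9)
step 6: (1048, 53)  from 1·(613,31) + (435,22)
step 7: (2709, 137)  from 2·(1048,53) + (613,31)
step 8: (52519, 2656)  from 19·(2709,137) + (1048,53)
step 9: (107747, 5449)  from 2·(52519,2656) + (2709,137)
…
step 11: (268013, 13554)  from 1·(160266,8105) + (107747,5449)
…
step 13: (1660597, 83980)  from 2·(696292,35213) + (268013,13554)
step 14: (5678083, 287153)  from 3·(1660597,83980) + (696292,35213)
step 15: (7338680, 371133)  from 1·(5678083,287153) + (1660597,83980)
fundamental: x₁=7338680, y₁=371133  (since 53856224142400 − 391·137739703689 = 1)
(x_2, y_2) = (7338680·7338680 + 391·371133·371133, 7338680·371133 + 371133·7338680) = (107712448284799, 5447252648880)
(x_3, y_3) = (7338680·107712448284799 + 391·371133·5447252648880, 7338680·5447252648880 + 371133·107712448284799) = (1580934379957370111960, 79951288138564985667)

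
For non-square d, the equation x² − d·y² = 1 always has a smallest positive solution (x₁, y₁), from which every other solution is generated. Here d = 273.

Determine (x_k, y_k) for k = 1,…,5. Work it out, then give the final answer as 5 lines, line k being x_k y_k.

727 44
1057057 63976
1536960151 93021060
2234739002497 135252557264
3249308972670487 196657125240796

[16; 1,1,10,1,1,32] for √273; ℓ=6 ⇒ convergent index 5
a_0=16:  p_0=16·1+0=16,  q_0=16·0+1=1
…
a_2=1:  p_2=1·17+16=33,  q_2=1·1+1=2
a_3=10:  p_3=10·33+17=347,  q_3=10·2+1=21
a_4=1:  p_4=1·347+33=380,  q_4=1·21+2=23
a_5=1:  p_5=1·380+347=727,  q_5=1·23+21=44
(x₁, y₁) = (727, 44);  727² − 273·44² = 1 ✓
k=2:  x_2 = 727·727+273·44·44 = 1057057,  y_2 = 727·44+44·727 = 63976
k=3:  x_3 = 727·1057057+273·44·63976 = 1536960151,  y_3 = 727·63976+44·1057057 = 93021060
k=4:  x_4 = 727·1536960151+273·44·93021060 = 2234739002497,  y_4 = 727·93021060+44·1536960151 = 135252557264
k=5:  x_5 = 727·2234739002497+273·44·135252557264 = 3249308972670487,  y_5 = 727·135252557264+44·2234739002497 = 196657125240796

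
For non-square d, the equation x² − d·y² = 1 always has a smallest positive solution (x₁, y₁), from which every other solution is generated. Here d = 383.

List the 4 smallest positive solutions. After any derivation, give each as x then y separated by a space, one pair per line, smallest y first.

18768 959
704475647 35997024
26443197867024 1351184291905
992571874432137217 50718053544949056

√383 → a₀=19, period (1,1,3,19,3,1,1,38); ℓ=8 even so k=7
i=0: a=19 ⇒ p=19, q=1
…
i=6: a=1 ⇒ p=10705, q=547
i=7: a=1 ⇒ p=18768, q=959
(x₁, y₁) = (18768, 959);  18768² − 383·959² = 1 ✓
k=2:  x_2 = 18768·18768+383·959·959 = 704475647,  y_2 = 18768·959+959·18768 = 35997024
k=3:  x_3 = 18768·704475647+383·959·35997024 = 26443197867024,  y_3 = 18768·35997024+959·704475647 = 1351184291905
k=4:  x_4 = 18768·26443197867024+383·959·1351184291905 = 992571874432137217,  y_4 = 18768·1351184291905+959·26443197867024 = 50718053544949056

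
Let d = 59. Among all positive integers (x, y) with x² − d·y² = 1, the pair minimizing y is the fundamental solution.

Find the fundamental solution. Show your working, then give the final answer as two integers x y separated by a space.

d=59: √d = [7; 1,2,7,2,1,14] (ℓ=6, even), read p_5/q_5
step 0: (7, 1)  from 7·(1,0) + (0,1)
step 1: (8, 1)  from 1·(7,1) + (1,0)
step 2: (23, 3)  from 2·(8,1) + (7,1)
step 3: (169, 22)  from 7·(23,3) + (8,1)
step 4: (361, 47)  from 2·(169,22) + (23,3)
step 5: (530, 69)  from 1·(361,47) + (169,22)
fundamental: x₁=530, y₁=69  (since 280900 − 59·4761 = 1)

530 69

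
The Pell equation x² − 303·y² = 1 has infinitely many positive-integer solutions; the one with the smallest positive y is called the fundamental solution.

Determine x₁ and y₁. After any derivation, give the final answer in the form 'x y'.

√303 → a₀=17, period (2,2,5,2,2,34); ℓ=6 even so k=5
k=0  a_k=17  p_k/q_k = 17/1
…
k=3  a_k=5  p_k/q_k = 470/27
k=4  a_k=2  p_k/q_k = 1027/59
k=5  a_k=2  p_k/q_k = 2524/145
(x₁, y₁) = (2524, 145);  2524² − 303·145² = 1 ✓

2524 145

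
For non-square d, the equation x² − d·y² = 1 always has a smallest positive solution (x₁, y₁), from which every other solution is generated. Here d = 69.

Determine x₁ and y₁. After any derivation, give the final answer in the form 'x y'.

7775 936

[8; 3,3,1,4,1,3,3,16] for √69; ℓ=8 ⇒ convergent index 7
a_0=8:  p_0=8·1+0=8,  q_0=8·0+1=1
a_1=3:  p_1=3·8+1=25,  q_1=3·1+0=3
a_2=3:  p_2=3·25+8=83,  q_2=3·3+1=10
…
a_4=4:  p_4=4·108+83=515,  q_4=4·13+10=62
…
a_6=3:  p_6=3·623+515=2384,  q_6=3·75+62=287
a_7=3:  p_7=3·2384+623=7775,  q_7=3·287+75=936
→ (7775, 936).  Check: 7775²=60450625, 69·936²=60450624, difference 1.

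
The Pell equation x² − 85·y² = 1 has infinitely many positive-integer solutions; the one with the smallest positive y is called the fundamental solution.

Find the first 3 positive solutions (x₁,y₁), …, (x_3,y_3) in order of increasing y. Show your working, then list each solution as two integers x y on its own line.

285769 30996
163327842721 17715391848
93348068572789129 10125019625991228

[9; 4,1,1,4,18] for √85; ℓ=5 ⇒ convergent index 9
i=0: a=9 ⇒ p=9, q=1
…
i=4: a=4 ⇒ p=378, q=41
i=5: a=18 ⇒ p=6887, q=747
…
i=7: a=1 ⇒ p=34813, q=3776
i=8: a=1 ⇒ p=62739, q=6805
i=9: a=4 ⇒ p=285769, q=30996
(x₁, y₁) = (285769, 30996);  285769² − 85·30996² = 1 ✓
(285769+30996√85)^2 = 163327842721 + 17715391848√85
(285769+30996√85)^3 = 93348068572789129 + 10125019625991228√85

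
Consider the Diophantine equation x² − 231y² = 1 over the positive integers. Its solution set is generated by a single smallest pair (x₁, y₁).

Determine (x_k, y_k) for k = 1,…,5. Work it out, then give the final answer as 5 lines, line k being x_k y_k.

76 5
11551 760
1755676 115515
266851201 17557520
40559626876 2668627525

d=231: √d = [15; 5,30] (ℓ=2, even), read p_1/q_1
i=0: a=15 ⇒ p=15, q=1
i=1: a=5 ⇒ p=76, q=5
fundamental: x₁=76, y₁=5  (since 5776 − 231·25 = 1)
(x_2, y_2) = (76·76 + 231·5·5, 76·5 + 5·76) = (11551, 760)
(x_3, y_3) = (76·11551 + 231·5·760, 76·760 + 5·11551) = (1755676, 115515)
(x_4, y_4) = (76·1755676 + 231·5·115515, 76·115515 + 5·1755676) = (266851201, 17557520)
(x_5, y_5) = (76·266851201 + 231·5·17557520, 76·17557520 + 5·266851201) = (40559626876, 2668627525)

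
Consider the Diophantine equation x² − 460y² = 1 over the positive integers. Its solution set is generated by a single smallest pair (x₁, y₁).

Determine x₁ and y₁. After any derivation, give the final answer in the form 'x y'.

[21; 2,4,3,1,2,10,2,1,3,4,2,42] for √460; ℓ=12 ⇒ convergent index 11
a_0=21:  p_0=21·1+0=21,  q_0=21·0+1=1
a_1=2:  p_1=2·21+1=43,  q_1=2·1+0=2
a_2=4:  p_2=4·43+21=193,  q_2=4·2+1=9
…
a_4=1:  p_4=1·622+193=815,  q_4=1·29+9=38
…
a_7=2:  p_7=2·23335+2252=48922,  q_7=2·1088+105=2281
…
a_9=3:  p_9=3·72257+48922=265693,  q_9=3·3369+2281=12388
a_10=4:  p_10=4·265693+72257=1135029,  q_10=4·12388+3369=52921
a_11=2:  p_11=2·1135029+265693=2535751,  q_11=2·52921+12388=118230
fundamental: x₁=2535751, y₁=118230  (since 6430033134001 − 460·13978332900 = 1)

2535751 118230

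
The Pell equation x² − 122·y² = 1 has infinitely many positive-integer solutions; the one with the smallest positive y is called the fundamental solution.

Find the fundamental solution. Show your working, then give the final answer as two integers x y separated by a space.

√122 = [11; 22, …], period ℓ=1 (odd) → k=1
step 0: (11, 1)  from 11·(1,0) + (0,1)
step 1: (243, 22)  from 22·(11,1) + (1,0)
→ (243, 22).  Check: 243²=59049, 122·22²=59048, difference 1.

243 22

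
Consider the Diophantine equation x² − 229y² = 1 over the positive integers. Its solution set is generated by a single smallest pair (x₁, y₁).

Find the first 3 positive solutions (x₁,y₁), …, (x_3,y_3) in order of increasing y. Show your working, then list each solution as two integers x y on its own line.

√229 = [15; 7,1,1,7,30, …], period ℓ=5 (odd) → k=9
k=0  a_k=15  p_k/q_k = 15/1
k=1  a_k=7  p_k/q_k = 106/7
k=2  a_k=1  p_k/q_k = 121/8
k=3  a_k=1  p_k/q_k = 227/15
k=4  a_k=7  p_k/q_k = 1710/113
k=5  a_k=30  p_k/q_k = 51527/3405
…
k=7  a_k=1  p_k/q_k = 413926/27353
k=8  a_k=1  p_k/q_k = 776325/51301
k=9  a_k=7  p_k/q_k = 5848201/386460
(x₁, y₁) = (5848201, 386460);  5848201² − 229·386460² = 1 ✓
(5848201+386460√229)^2 = 68402909872801 + 4520191516920√229
(5848201+386460√229)^3 = 800067931842043513801 + 52869977098885735380√229

5848201 386460
68402909872801 4520191516920
800067931842043513801 52869977098885735380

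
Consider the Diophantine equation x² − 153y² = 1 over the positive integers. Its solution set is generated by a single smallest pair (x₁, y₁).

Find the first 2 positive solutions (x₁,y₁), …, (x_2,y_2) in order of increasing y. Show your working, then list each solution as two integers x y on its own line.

[12; 2,1,2,2,2,1,2,24] for √153; ℓ=8 ⇒ convergent index 7
i=0: a=12 ⇒ p=12, q=1
i=1: a=2 ⇒ p=25, q=2
…
i=4: a=2 ⇒ p=235, q=19
i=5: a=2 ⇒ p=569, q=46
i=6: a=1 ⇒ p=804, q=65
i=7: a=2 ⇒ p=2177, q=176
fundamental: x₁=2177, y₁=176  (since 4739329 − 153·30976 = 1)
(2177+176√153)^2 = 9478657 + 766304√153

2177 176
9478657 766304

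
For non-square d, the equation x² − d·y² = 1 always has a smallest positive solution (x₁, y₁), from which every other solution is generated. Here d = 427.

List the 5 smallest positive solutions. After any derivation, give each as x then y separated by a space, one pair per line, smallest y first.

[20; 1,1,1,40] for √427; ℓ=4 ⇒ convergent index 3
k=0  a_k=20  p_k/q_k = 20/1
k=1  a_k=1  p_k/q_k = 21/1
k=2  a_k=1  p_k/q_k = 41/2
k=3  a_k=1  p_k/q_k = 62/3
(x₁, y₁) = (62, 3);  62² − 427·3² = 1 ✓
(62+3√427)^2 = 7687 + 372√427
(62+3√427)^3 = 953126 + 46125√427
(62+3√427)^4 = 118179937 + 5719128√427
(62+3√427)^5 = 14653359062 + 709125747√427

62 3
7687 372
953126 46125
118179937 5719128
14653359062 709125747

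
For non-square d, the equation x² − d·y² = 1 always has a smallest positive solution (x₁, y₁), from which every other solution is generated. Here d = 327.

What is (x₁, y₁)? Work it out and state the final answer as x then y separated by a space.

217 12

[18; 12,36] for √327; ℓ=2 ⇒ convergent index 1
step 0: (18, 1)  from 18·(1,0) + (0,1)
step 1: (217, 12)  from 12·(18,1) + (1,0)
→ (217, 12).  Check: 217²=47089, 327·12²=47088, difference 1.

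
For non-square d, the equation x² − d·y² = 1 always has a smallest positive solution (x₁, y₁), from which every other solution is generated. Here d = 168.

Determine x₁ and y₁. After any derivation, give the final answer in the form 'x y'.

d=168: √d = [12; 1,24] (ℓ=2, even), read p_1/q_1
step 0: (12, 1)  from 12·(1,0) + (0,1)
step 1: (13, 1)  from 1·(12,1) + (1,0)
(x₁, y₁) = (13, 1);  13² − 168·1² = 1 ✓

13 1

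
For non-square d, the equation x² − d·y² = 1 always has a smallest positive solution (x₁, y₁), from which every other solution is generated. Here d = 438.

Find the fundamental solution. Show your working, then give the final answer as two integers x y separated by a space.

293 14

√438 = [20; 1,12,1,40, …], period ℓ=4 (even) → k=3
i=0: a=20 ⇒ p=20, q=1
…
i=2: a=12 ⇒ p=272, q=13
i=3: a=1 ⇒ p=293, q=14
→ (293, 14).  Check: 293²=85849, 438·14²=85848, difference 1.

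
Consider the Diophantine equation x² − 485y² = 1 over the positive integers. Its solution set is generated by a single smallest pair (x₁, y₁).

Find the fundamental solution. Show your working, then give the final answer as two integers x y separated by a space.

[22; 44] for √485; ℓ=1 ⇒ convergent index 1
k=0  a_k=22  p_k/q_k = 22/1
k=1  a_k=44  p_k/q_k = 969/44
fundamental: x₁=969, y₁=44  (since 938961 − 485·1936 = 1)

969 44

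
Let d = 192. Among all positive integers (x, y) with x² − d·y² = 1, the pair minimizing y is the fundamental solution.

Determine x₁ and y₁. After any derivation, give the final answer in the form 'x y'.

d=192: √d = [13; 1,5,1,26] (ℓ=4, even), read p_3/q_3
step 0: (13, 1)  from 13·(1,0) + (0,1)
step 1: (14, 1)  from 1·(13,1) + (1,0)
step 2: (83, 6)  from 5·(14,1) + (13,1)
step 3: (97, 7)  from 1·(83,6) + (14,1)
fundamental: x₁=97, y₁=7  (since 9409 − 192·49 = 1)

97 7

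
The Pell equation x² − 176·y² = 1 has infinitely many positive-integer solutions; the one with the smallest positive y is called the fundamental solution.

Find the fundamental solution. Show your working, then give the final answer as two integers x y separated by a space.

[13; 3,1,3,26] for √176; ℓ=4 ⇒ convergent index 3
step 0: (13, 1)  from 13·(1,0) + (0,1)
step 1: (40, 3)  from 3·(13,1) + (1,0)
step 2: (53, 4)  from 1·(40,3) + (13,1)
step 3: (199, 15)  from 3·(53,4) + (40,3)
(x₁, y₁) = (199, 15);  199² − 176·15² = 1 ✓

199 15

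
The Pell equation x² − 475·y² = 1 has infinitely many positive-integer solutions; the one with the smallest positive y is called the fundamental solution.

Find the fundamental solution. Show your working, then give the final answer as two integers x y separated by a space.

[21; 1,3,1,6,2,6,1,3,1,42] for √475; ℓ=10 ⇒ convergent index 9
step 0: (21, 1)  from 21·(1,0) + (0,1)
step 1: (22, 1)  from 1·(21,1) + (1,0)
…
step 3: (109, 5)  from 1·(87,4) + (22,1)
step 4: (741, 34)  from 6·(109,5) + (87,4)
step 5: (1591, 73)  from 2·(741,34) + (109,5)
step 6: (10287, 472)  from 6·(1591,73) + (741,34)
…
step 8: (45921, 2107)  from 3·(11878,545) + (10287,472)
step 9: (57799, 2652)  from 1·(45921,2107) + (11878,545)
fundamental: x₁=57799, y₁=2652  (since 3340724401 − 475·7033104 = 1)

57799 2652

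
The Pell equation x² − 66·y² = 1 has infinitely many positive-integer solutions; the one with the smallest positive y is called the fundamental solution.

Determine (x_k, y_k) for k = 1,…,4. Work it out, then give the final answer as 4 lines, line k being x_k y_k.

65 8
8449 1040
1098305 135192
142771201 17573920

d=66: √d = [8; 8,16] (ℓ=2, even), read p_1/q_1
step 0: (8, 1)  from 8·(1,0) + (0,1)
step 1: (65, 8)  from 8·(8,1) + (1,0)
(x₁, y₁) = (65, 8);  65² − 66·8² = 1 ✓
(x_2, y_2) = (65·65 + 66·8·8, 65·8 + 8·65) = (8449, 1040)
(x_3, y_3) = (65·8449 + 66·8·1040, 65·1040 + 8·8449) = (1098305, 135192)
(x_4, y_4) = (65·1098305 + 66·8·135192, 65·135192 + 8·1098305) = (142771201, 17573920)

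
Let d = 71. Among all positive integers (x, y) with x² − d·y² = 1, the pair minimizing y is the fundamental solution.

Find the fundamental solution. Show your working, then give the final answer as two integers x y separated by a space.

3480 413

[8; 2,2,1,7,1,2,2,16] for √71; ℓ=8 ⇒ convergent index 7
a_0=8:  p_0=8·1+0=8,  q_0=8·0+1=1
…
a_3=1:  p_3=1·42+17=59,  q_3=1·5+2=7
…
a_6=2:  p_6=2·514+455=1483,  q_6=2·61+54=176
a_7=2:  p_7=2·1483+514=3480,  q_7=2·176+61=413
→ (3480, 413).  Check: 3480²=12110400, 71·413²=12110399, difference 1.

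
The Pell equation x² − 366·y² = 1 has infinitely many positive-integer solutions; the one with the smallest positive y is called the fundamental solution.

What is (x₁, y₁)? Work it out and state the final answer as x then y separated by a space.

907925 47458

d=366: √d = [19; 7,1,1,1,2,12,2,1,1,1,7,38] (ℓ=12, even), read p_11/q_11
a_0=19:  p_0=19·1+0=19,  q_0=19·0+1=1
…
a_4=1:  p_4=1·287+153=440,  q_4=1·15+8=23
…
a_10=1:  p_10=1·74554+44499=119053,  q_10=1·3897+2326=6223
a_11=7:  p_11=7·119053+74554=907925,  q_11=7·6223+3897=47458
fundamental: x₁=907925, y₁=47458  (since 824327805625 − 366·2252261764 = 1)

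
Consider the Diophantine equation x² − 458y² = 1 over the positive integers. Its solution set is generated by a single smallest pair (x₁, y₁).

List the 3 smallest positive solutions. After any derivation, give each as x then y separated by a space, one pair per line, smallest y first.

√458 = [21; 2,2,42, …], period ℓ=3 (odd) → k=5
i=0: a=21 ⇒ p=21, q=1
…
i=3: a=42 ⇒ p=4537, q=212
i=4: a=2 ⇒ p=9181, q=429
i=5: a=2 ⇒ p=22899, q=1070
fundamental: x₁=22899, y₁=1070  (since 524364201 − 458·1144900 = 1)
(22899+1070√458)^2 = 1048728401 + 49003860√458
(22899+1070√458)^3 = 48029663286099 + 2244278779210√458

22899 1070
1048728401 49003860
48029663286099 2244278779210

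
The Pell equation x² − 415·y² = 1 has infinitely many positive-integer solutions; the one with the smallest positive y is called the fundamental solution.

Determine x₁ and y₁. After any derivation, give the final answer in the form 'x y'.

d=415: √d = [20; 2,1,2,4,6,…,1,2,40] (ℓ=16, even), read p_15/q_15
k=0  a_k=20  p_k/q_k = 20/1
k=1  a_k=2  p_k/q_k = 41/2
k=2  a_k=1  p_k/q_k = 61/3
…
k=4  a_k=4  p_k/q_k = 713/35
k=5  a_k=6  p_k/q_k = 4441/218
k=6  a_k=1  p_k/q_k = 5154/253
k=7  a_k=1  p_k/q_k = 9595/471
…
k=10  a_k=1  p_k/q_k = 77473/3803
…
k=12  a_k=4  p_k/q_k = 2110961/103623
…
k=14  a_k=1  p_k/q_k = 6841255/335824
k=15  a_k=2  p_k/q_k = 18412804/903849
fundamental: x₁=18412804, y₁=903849  (since 339031351142416 − 415·816943014801 = 1)

18412804 903849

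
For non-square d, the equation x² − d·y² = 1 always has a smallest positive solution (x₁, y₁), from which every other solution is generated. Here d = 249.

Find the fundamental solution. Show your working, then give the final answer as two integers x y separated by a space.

√249 = [15; 1,3,1,1,5,…,3,1,30, …], period ℓ=16 (even) → k=15
step 0: (15, 1)  from 15·(1,0) + (0,1)
…
step 2: (63, 4)  from 3·(16,1) + (15,1)
…
step 4: (142, 9)  from 1·(79,5) + (63,4)
…
step 6: (931, 59)  from 1·(789,50) + (142,9)
…
step 9: (113835, 7214)  from 3·(36751,2329) + (3582,227)
…
step 12: (1017351, 64472)  from 1·(866765,54929) + (150586,9543)
…
step 14: (6669699, 422675)  from 3·(1884116,119401) + (1017351,64472)
step 15: (8553815, 542076)  from 1·(6669699,422675) + (1884116,119401)
→ (8553815, 542076).  Check: 8553815²=73167751054225, 249·542076²=73167751054224, difference 1.

8553815 542076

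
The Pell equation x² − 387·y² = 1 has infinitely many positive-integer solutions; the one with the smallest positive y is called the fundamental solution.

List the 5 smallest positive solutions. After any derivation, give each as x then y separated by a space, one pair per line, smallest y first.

3482 177
24248647 1232628
168867574226 8584021215
1175993762661217 59779122508632
8189620394305140962 416301800566092033

d=387: √d = [19; 1,2,19,2,1,38] (ℓ=6, even), read p_5/q_5
i=0: a=19 ⇒ p=19, q=1
…
i=4: a=2 ⇒ p=2341, q=119
i=5: a=1 ⇒ p=3482, q=177
fundamental: x₁=3482, y₁=177  (since 12124324 − 387·31329 = 1)
(3482+177√387)^2 = 24248647 + 1232628√387
(3482+177√387)^3 = 168867574226 + 8584021215√387
(3482+177√387)^4 = 1175993762661217 + 59779122508632√387
(3482+177√387)^5 = 8189620394305140962 + 416301800566092033√387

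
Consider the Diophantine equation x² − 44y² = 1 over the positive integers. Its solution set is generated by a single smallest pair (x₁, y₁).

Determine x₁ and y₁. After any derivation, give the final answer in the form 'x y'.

√44 → a₀=6, period (1,1,1,2,1,1,1,12); ℓ=8 even so k=7
k=0  a_k=6  p_k/q_k = 6/1
…
k=2  a_k=1  p_k/q_k = 13/2
…
k=5  a_k=1  p_k/q_k = 73/11
k=6  a_k=1  p_k/q_k = 126/19
k=7  a_k=1  p_k/q_k = 199/30
(x₁, y₁) = (199, 30);  199² − 44·30² = 1 ✓

199 30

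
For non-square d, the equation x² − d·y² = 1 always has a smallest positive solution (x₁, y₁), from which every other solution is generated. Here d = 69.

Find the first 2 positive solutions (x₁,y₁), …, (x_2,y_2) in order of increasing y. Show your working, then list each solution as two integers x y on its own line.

7775 936
120901249 14554800

√69 = [8; 3,3,1,4,1,3,3,16, …], period ℓ=8 (even) → k=7
step 0: (8, 1)  from 8·(1,0) + (0,1)
…
step 6: (2384, 287)  from 3·(623,75) + (515,62)
step 7: (7775, 936)  from 3·(2384,287) + (623,75)
(x₁, y₁) = (7775, 936);  7775² − 69·936² = 1 ✓
(x_2, y_2) = (7775·7775 + 69·936·936, 7775·936 + 936·7775) = (120901249, 14554800)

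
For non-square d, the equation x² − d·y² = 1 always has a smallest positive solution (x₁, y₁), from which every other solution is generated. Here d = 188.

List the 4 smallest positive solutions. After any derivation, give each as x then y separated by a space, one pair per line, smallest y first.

4607 336
42448897 3095904
391124132351 28525659120
3603817713033217 262835420035776

d=188: √d = [13; 1,2,2,6,2,2,1,26] (ℓ=8, even), read p_7/q_7
k=0  a_k=13  p_k/q_k = 13/1
k=1  a_k=1  p_k/q_k = 14/1
k=2  a_k=2  p_k/q_k = 41/3
k=3  a_k=2  p_k/q_k = 96/7
…
k=5  a_k=2  p_k/q_k = 1330/97
k=6  a_k=2  p_k/q_k = 3277/239
k=7  a_k=1  p_k/q_k = 4607/336
fundamental: x₁=4607, y₁=336  (since 21224449 − 188·112896 = 1)
k=2:  x_2 = 4607·4607+188·336·336 = 42448897,  y_2 = 4607·336+336·4607 = 3095904
k=3:  x_3 = 4607·42448897+188·336·3095904 = 391124132351,  y_3 = 4607·3095904+336·42448897 = 28525659120
k=4:  x_4 = 4607·391124132351+188·336·28525659120 = 3603817713033217,  y_4 = 4607·28525659120+336·391124132351 = 262835420035776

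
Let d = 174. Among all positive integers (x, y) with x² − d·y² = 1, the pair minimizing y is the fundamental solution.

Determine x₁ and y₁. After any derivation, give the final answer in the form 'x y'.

√174 → a₀=13, period (5,4,5,26); ℓ=4 even so k=3
a_0=13:  p_0=13·1+0=13,  q_0=13·0+1=1
a_1=5:  p_1=5·13+1=66,  q_1=5·1+0=5
a_2=4:  p_2=4·66+13=277,  q_2=4·5+1=21
a_3=5:  p_3=5·277+66=1451,  q_3=5·21+5=110
fundamental: x₁=1451, y₁=110  (since 2105401 − 174·12100 = 1)

1451 110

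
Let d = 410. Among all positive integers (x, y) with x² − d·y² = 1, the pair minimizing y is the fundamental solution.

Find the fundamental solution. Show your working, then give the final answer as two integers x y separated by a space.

81 4

[20; 4,40] for √410; ℓ=2 ⇒ convergent index 1
step 0: (20, 1)  from 20·(1,0) + (0,1)
step 1: (81, 4)  from 4·(20,1) + (1,0)
fundamental: x₁=81, y₁=4  (since 6561 − 410·16 = 1)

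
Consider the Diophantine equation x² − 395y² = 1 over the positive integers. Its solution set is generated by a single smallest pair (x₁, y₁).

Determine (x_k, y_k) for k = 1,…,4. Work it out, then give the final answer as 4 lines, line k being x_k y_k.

√395 → a₀=19, period (1,6,1,38); ℓ=4 even so k=3
a_0=19:  p_0=19·1+0=19,  q_0=19·0+1=1
…
a_2=6:  p_2=6·20+19=139,  q_2=6·1+1=7
a_3=1:  p_3=1·139+20=159,  q_3=1·7+1=8
(x₁, y₁) = (159, 8);  159² − 395·8² = 1 ✓
(x_2, y_2) = (159·159 + 395·8·8, 159·8 + 8·159) = (50561, 2544)
(x_3, y_3) = (159·50561 + 395·8·2544, 159·2544 + 8·50561) = (16078239, 808984)
(x_4, y_4) = (159·16078239 + 395·8·808984, 159·808984 + 8·16078239) = (5112829441, 257254368)

159 8
50561 2544
16078239 808984
5112829441 257254368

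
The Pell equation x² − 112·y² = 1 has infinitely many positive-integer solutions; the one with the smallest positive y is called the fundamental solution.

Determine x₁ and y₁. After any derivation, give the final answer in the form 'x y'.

[10; 1,1,2,1,1,20] for √112; ℓ=6 ⇒ convergent index 5
i=0: a=10 ⇒ p=10, q=1
i=1: a=1 ⇒ p=11, q=1
i=2: a=1 ⇒ p=21, q=2
i=3: a=2 ⇒ p=53, q=5
i=4: a=1 ⇒ p=74, q=7
i=5: a=1 ⇒ p=127, q=12
→ (127, 12).  Check: 127²=16129, 112·12²=16128, difference 1.

127 12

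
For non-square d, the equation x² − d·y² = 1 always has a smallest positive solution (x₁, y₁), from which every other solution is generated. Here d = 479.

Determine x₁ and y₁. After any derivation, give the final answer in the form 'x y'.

2989440 136591

√479 = [21; 1,7,1,3,2,21,2,3,1,7,1,42, …], period ℓ=12 (even) → k=11
i=0: a=21 ⇒ p=21, q=1
i=1: a=1 ⇒ p=22, q=1
…
i=3: a=1 ⇒ p=197, q=9
…
i=6: a=21 ⇒ p=37075, q=1694
…
i=10: a=7 ⇒ p=2648849, q=121029
i=11: a=1 ⇒ p=2989440, q=136591
→ (2989440, 136591).  Check: 2989440²=8936751513600, 479·136591²=8936751513599, difference 1.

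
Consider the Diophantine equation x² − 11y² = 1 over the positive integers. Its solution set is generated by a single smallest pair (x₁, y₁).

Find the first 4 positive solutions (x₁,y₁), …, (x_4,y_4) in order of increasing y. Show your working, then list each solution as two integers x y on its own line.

10 3
199 60
3970 1197
79201 23880

d=11: √d = [3; 3,6] (ℓ=2, even), read p_1/q_1
i=0: a=3 ⇒ p=3, q=1
i=1: a=3 ⇒ p=10, q=3
(x₁, y₁) = (10, 3);  10² − 11·3² = 1 ✓
(10+3√11)^2 = 199 + 60√11
(10+3√11)^3 = 3970 + 1197√11
(10+3√11)^4 = 79201 + 23880√11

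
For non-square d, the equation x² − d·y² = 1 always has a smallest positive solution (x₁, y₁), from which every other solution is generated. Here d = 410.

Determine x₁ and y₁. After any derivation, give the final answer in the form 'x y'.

d=410: √d = [20; 4,40] (ℓ=2, even), read p_1/q_1
step 0: (20, 1)  from 20·(1,0) + (0,1)
step 1: (81, 4)  from 4·(20,1) + (1,0)
(x₁, y₁) = (81, 4);  81² − 410·4² = 1 ✓

81 4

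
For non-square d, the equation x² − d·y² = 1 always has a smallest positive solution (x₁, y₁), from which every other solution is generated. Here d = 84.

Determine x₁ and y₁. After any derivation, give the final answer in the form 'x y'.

√84 = [9; 6,18, …], period ℓ=2 (even) → k=1
k=0  a_k=9  p_k/q_k = 9/1
k=1  a_k=6  p_k/q_k = 55/6
→ (55, 6).  Check: 55²=3025, 84·6²=3024, difference 1.

55 6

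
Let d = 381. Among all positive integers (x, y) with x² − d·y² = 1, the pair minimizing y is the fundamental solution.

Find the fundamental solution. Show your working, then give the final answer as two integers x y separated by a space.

d=381: √d = [19; 1,1,12,1,1,38] (ℓ=6, even), read p_5/q_5
k=0  a_k=19  p_k/q_k = 19/1
k=1  a_k=1  p_k/q_k = 20/1
k=2  a_k=1  p_k/q_k = 39/2
k=3  a_k=12  p_k/q_k = 488/25
k=4  a_k=1  p_k/q_k = 527/27
k=5  a_k=1  p_k/q_k = 1015/52
fundamental: x₁=1015, y₁=52  (since 1030225 − 381·2704 = 1)

1015 52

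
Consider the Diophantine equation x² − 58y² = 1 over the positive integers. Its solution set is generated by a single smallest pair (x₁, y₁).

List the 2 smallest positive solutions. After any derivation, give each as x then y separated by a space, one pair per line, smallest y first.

[7; 1,1,1,1,1,1,14] for √58; ℓ=7 ⇒ convergent index 13
k=0  a_k=7  p_k/q_k = 7/1
…
k=2  a_k=1  p_k/q_k = 15/2
…
k=4  a_k=1  p_k/q_k = 38/5
…
k=6  a_k=1  p_k/q_k = 99/13
k=7  a_k=14  p_k/q_k = 1447/190
…
k=12  a_k=1  p_k/q_k = 12071/1585
k=13  a_k=1  p_k/q_k = 19603/2574
(x₁, y₁) = (19603, 2574);  19603² − 58·2574² = 1 ✓
(19603+2574√58)^2 = 768555217 + 100916244√58

19603 2574
768555217 100916244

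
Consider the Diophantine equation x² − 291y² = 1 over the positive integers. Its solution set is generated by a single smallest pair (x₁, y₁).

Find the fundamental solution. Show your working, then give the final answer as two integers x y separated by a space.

d=291: √d = [17; 17,34] (ℓ=2, even), read p_1/q_1
step 0: (17, 1)  from 17·(1,0) + (0,1)
step 1: (290, 17)  from 17·(17,1) + (1,0)
→ (290, 17).  Check: 290²=84100, 291·17²=84099, difference 1.

290 17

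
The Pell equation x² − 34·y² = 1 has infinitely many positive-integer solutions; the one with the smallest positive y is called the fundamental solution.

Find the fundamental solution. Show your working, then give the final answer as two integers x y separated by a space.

√34 → a₀=5, period (1,4,1,10); ℓ=4 even so k=3
a_0=5:  p_0=5·1+0=5,  q_0=5·0+1=1
a_1=1:  p_1=1·5+1=6,  q_1=1·1+0=1
a_2=4:  p_2=4·6+5=29,  q_2=4·1+1=5
a_3=1:  p_3=1·29+6=35,  q_3=1·5+1=6
→ (35, 6).  Check: 35²=1225, 34·6²=1224, difference 1.

35 6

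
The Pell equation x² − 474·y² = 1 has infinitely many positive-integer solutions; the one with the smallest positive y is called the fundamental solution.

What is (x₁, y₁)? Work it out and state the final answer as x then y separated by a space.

√474 → a₀=21, period (1,3,2,1,1,…,3,1,42); ℓ=14 even so k=13
i=0: a=21 ⇒ p=21, q=1
i=1: a=1 ⇒ p=22, q=1
…
i=5: a=1 ⇒ p=479, q=22
i=6: a=1 ⇒ p=762, q=35
…
i=12: a=3 ⇒ p=149331, q=6859
i=13: a=1 ⇒ p=193549, q=8890
fundamental: x₁=193549, y₁=8890  (since 37461215401 − 474·79032100 = 1)

193549 8890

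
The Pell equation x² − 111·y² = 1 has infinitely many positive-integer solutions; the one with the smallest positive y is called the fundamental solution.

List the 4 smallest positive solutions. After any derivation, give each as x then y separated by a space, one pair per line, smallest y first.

295 28
174049 16520
102688615 9746772
60586108801 5750578960

√111 = [10; 1,1,6,1,1,20, …], period ℓ=6 (even) → k=5
step 0: (10, 1)  from 10·(1,0) + (0,1)
…
step 4: (158, 15)  from 1·(137,13) + (21,2)
step 5: (295, 28)  from 1·(158,15) + (137,13)
(x₁, y₁) = (295, 28);  295² − 111·28² = 1 ✓
(295+28√111)^2 = 174049 + 16520√111
(295+28√111)^3 = 102688615 + 9746772√111
(295+28√111)^4 = 60586108801 + 5750578960√111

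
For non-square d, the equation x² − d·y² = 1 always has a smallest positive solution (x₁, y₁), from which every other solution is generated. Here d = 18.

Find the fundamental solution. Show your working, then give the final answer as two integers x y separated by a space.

[4; 4,8] for √18; ℓ=2 ⇒ convergent index 1
k=0  a_k=4  p_k/q_k = 4/1
k=1  a_k=4  p_k/q_k = 17/4
(x₁, y₁) = (17, 4);  17² − 18·4² = 1 ✓

17 4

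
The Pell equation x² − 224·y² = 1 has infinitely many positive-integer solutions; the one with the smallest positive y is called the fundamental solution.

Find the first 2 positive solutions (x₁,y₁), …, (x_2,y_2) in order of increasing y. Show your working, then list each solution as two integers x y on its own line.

[14; 1,28] for √224; ℓ=2 ⇒ convergent index 1
i=0: a=14 ⇒ p=14, q=1
i=1: a=1 ⇒ p=15, q=1
→ (15, 1).  Check: 15²=225, 224·1²=224, difference 1.
n=2: (15,1)∘(15,1) = (15·15+224·1·1, 15·1+1·15) = (449,30)

15 1
449 30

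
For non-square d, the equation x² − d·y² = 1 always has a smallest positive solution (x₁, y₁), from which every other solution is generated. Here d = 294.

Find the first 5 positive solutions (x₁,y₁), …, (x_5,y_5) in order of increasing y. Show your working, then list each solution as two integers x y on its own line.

[17; 6,1,4,1,6,34] for √294; ℓ=6 ⇒ convergent index 5
k=0  a_k=17  p_k/q_k = 17/1
k=1  a_k=6  p_k/q_k = 103/6
k=2  a_k=1  p_k/q_k = 120/7
k=3  a_k=4  p_k/q_k = 583/34
k=4  a_k=1  p_k/q_k = 703/41
k=5  a_k=6  p_k/q_k = 4801/280
fundamental: x₁=4801, y₁=280  (since 23049601 − 294·78400 = 1)
n=2: (4801,280)∘(4801,280) = (4801·4801+294·280·280, 4801·280+280·4801) = (46099201,2688560)
n=3: (46099201,2688560)∘(4801,280) = (4801·46099201+294·280·2688560, 4801·2688560+280·46099201) = (442644523201,25815552840)
n=4: (442644523201,25815552840)∘(4801,280) = (4801·442644523201+294·280·25815552840, 4801·25815552840+280·442644523201) = (4250272665676801,247880935681120)
n=5: (4250272665676801,247880935681120)∘(4801,280) = (4801·4250272665676801+294·280·247880935681120, 4801·247880935681120+280·4250272665676801) = (40811117693184120001,2380152718594561400)

4801 280
46099201 2688560
442644523201 25815552840
4250272665676801 247880935681120
40811117693184120001 2380152718594561400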